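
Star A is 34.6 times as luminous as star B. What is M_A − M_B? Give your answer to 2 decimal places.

M_A − M_B ≈ -3.85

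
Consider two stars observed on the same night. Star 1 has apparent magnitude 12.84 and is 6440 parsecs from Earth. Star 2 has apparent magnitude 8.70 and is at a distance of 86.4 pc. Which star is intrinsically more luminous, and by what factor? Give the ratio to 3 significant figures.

Star 1 is more luminous, by a factor of 123.

Star 1: M = m − 5 log₁₀ d + 5 = 12.84 − 5·3.8089 + 5 = -1.204
Star 2: M = m − 5 log₁₀ d + 5 = 8.70 − 5·1.9365 + 5 = 4.017
ΔM = M_1 − M_2 = -1.204 − (4.017) = -5.222; smaller M is more luminous → Star 1.
L ratio = 10^(0.4 |ΔM|) = 10^2.089 = 122.7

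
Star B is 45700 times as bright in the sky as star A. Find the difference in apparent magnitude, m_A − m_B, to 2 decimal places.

Pogson: Δm = −2.5 log₁₀(ratio) = −2.5 log₁₀(45700) = −2.5 × 4.6599 = -11.650
Star B is brighter so has the smaller magnitude: m_A − m_B is positive.

m_A − m_B ≈ 11.65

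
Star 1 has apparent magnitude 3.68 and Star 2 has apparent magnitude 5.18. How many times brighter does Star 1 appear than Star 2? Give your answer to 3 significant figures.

3.98

Δm = 3.68 − (5.18) = -1.50
Flux ratio = 10^(−0.4 Δm) = 10^(−0.4 × -1.50) = 10^0.600 = 3.981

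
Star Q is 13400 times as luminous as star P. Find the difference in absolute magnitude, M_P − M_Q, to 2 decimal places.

Pogson: ΔM = −2.5 log₁₀(ratio) = −2.5 log₁₀(13400) = −2.5 × 4.1271 = -10.318
Star Q is brighter so has the smaller magnitude: M_P − M_Q is positive.

M_P − M_Q ≈ 10.32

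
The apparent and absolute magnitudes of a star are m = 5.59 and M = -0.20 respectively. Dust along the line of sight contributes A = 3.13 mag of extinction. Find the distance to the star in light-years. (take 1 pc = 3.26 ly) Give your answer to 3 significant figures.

d ≈ 111 ly

m − M = 5 log₁₀(d/10 pc) + A  ⇒  5.59 − (-0.20) − 3.13 = 5 log₁₀(d/10)
2.660 = 5 log₁₀(d/10)
log₁₀ d = (m − M − A)/5 + 1 = 1.5320
d = 10^1.5320 = 34.04 pc
= 111.0 ly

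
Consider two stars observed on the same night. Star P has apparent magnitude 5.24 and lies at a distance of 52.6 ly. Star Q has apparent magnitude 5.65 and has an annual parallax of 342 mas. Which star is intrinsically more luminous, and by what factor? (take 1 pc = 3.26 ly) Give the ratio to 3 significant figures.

Star P is more luminous, by a factor of 44.4.

Star P: d = 52.6 ly / 3.26 = 16.13 pc
Star P: M = m − 5 log₁₀ d + 5 = 5.24 − 5·1.2078 + 5 = 4.201
Star Q: p = 342 mas = 0.342″ → d = 1/p = 2.924 pc
Star Q: M = m − 5 log₁₀ d + 5 = 5.65 − 5·0.4660 + 5 = 8.320
ΔM = M_P − M_Q = 4.201 − (8.320) = -4.119; smaller M is more luminous → Star P.
L ratio = 10^(0.4 |ΔM|) = 10^1.648 = 44.42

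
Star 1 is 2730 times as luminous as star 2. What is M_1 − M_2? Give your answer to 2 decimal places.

M_1 − M_2 ≈ -8.59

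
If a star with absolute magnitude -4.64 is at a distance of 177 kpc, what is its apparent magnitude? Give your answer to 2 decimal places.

d = 177 kpc = 177000 pc
m = M + 5 log₁₀ d − 5 = -4.64 + 5·5.2480 − 5 = 16.600

m ≈ 16.60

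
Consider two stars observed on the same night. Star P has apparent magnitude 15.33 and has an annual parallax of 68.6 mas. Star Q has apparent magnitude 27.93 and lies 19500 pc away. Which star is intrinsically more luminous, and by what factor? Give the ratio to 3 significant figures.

Star P: p = 68.6 mas = 0.0686″ → d = 1/p = 14.58 pc
Star P: M = m − 5 log₁₀ d + 5 = 15.33 − 5·1.1637 + 5 = 14.512
Star Q: M = m − 5 log₁₀ d + 5 = 27.93 − 5·4.2900 + 5 = 11.480
ΔM = M_P − M_Q = 14.512 − (11.480) = 3.032; smaller M is more luminous → Star Q.
L ratio = 10^(0.4 |ΔM|) = 10^1.213 = 16.32

Star Q is more luminous, by a factor of 16.3.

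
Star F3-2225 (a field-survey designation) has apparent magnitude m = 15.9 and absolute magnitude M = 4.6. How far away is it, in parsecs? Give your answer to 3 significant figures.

d ≈ 1820 pc

μ = m − M = 11.300
m − M = 5 log₁₀ d − 5
log₁₀ d = (m − M)/5 + 1 = 3.2600
d = 10^3.2600 = 1820 pc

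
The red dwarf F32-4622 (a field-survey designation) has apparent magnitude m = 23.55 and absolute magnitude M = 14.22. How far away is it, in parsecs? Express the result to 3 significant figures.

d ≈ 735 pc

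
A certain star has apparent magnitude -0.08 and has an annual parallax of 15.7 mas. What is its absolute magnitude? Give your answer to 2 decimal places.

M ≈ -4.10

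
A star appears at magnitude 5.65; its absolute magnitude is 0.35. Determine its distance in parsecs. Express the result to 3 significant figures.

d ≈ 115 pc

μ = m − M = 5.300
m − M = 5 log₁₀ d − 5
log₁₀ d = (m − M)/5 + 1 = 2.0600
d = 10^2.0600 = 114.8 pc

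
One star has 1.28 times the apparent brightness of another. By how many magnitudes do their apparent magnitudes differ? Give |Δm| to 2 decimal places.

|Δm| ≈ 0.27

Pogson: Δm = −2.5 log₁₀(ratio) = −2.5 log₁₀(1.28) = −2.5 × 0.1072 = -0.268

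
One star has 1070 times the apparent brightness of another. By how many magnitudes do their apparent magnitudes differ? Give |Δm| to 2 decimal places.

|Δm| ≈ 7.57

Pogson: Δm = −2.5 log₁₀(ratio) = −2.5 log₁₀(1070) = −2.5 × 3.0294 = -7.573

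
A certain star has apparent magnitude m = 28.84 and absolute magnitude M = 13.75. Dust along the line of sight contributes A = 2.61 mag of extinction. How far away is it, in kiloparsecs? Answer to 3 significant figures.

d ≈ 3.13 kpc

m − M = 5 log₁₀(d/10 pc) + A  ⇒  28.84 − (13.75) − 2.61 = 5 log₁₀(d/10)
12.480 = 5 log₁₀(d/10)
log₁₀ d = (m − M − A)/5 + 1 = 3.4960
d = 10^3.4960 = 3133 pc
= 3.133 kpc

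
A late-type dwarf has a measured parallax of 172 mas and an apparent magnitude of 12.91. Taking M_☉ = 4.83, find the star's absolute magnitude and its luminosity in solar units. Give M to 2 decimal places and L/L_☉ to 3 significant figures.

d = 1/p = 1000/172 mas = 5.814 pc
M = m − 5 log₁₀ d + 5 = 12.91 − 5·0.7645 + 5 = 14.088
M − M_☉ = 14.088 − 4.83 = 9.258
L/L_☉ = 10^(−0.4 × 9.258) = 1.981×10^-4

M ≈ 14.09; L/L_☉ ≈ 1.98×10^-4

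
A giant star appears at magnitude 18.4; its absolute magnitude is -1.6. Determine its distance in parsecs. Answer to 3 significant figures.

d ≈ 100000 pc

μ = m − M = 20.000
m − M = 5 log₁₀ d − 5
log₁₀ d = (m − M)/5 + 1 = 5.0000
d = 10^5.0000 = 100000 pc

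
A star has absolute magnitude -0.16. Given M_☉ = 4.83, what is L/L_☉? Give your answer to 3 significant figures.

M − M_☉ = -0.16 − 4.83 = -4.990
L/L_☉ = 10^(−0.4 (M − M_☉)) = 10^1.996 = 99.08

L/L_☉ ≈ 99.1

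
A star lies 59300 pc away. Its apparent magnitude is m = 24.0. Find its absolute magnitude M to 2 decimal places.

5 log₁₀(d/10 pc) = 5 log₁₀(59300) − 5 = 18.865
M = m − 5 log₁₀(d/10) = 24.0 − 18.865 = 5.135

M ≈ 5.13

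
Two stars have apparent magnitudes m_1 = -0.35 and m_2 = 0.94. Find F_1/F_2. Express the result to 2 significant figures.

F_1/F_2 ≈ 3.3

Magnitude difference = -1.29
Flux ratio = 10^(−0.4 Δm) = 10^(−0.4 × -1.29) = 10^0.516 = 3.281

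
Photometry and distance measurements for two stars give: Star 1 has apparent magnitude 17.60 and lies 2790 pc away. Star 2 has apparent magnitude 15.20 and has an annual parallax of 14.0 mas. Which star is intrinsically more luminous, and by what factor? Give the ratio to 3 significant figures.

Star 1 is more luminous, by a factor of 167.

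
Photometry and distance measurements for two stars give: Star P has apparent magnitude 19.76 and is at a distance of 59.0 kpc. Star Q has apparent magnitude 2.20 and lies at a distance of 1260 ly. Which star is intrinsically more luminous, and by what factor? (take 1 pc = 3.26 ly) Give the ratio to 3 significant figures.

Star Q is more luminous, by a factor of 454.

Star P: d = 59.0 kpc = 59000 pc
Star P: M = m − 5 log₁₀ d + 5 = 19.76 − 5·4.7709 + 5 = 0.906
Star Q: d = 1260 ly / 3.26 = 386.5 pc
Star Q: M = m − 5 log₁₀ d + 5 = 2.20 − 5·2.5872 + 5 = -5.736
ΔM = M_P − M_Q = 0.906 − (-5.736) = 6.642; smaller M is more luminous → Star Q.
L ratio = 10^(0.4 |ΔM|) = 10^2.657 = 453.5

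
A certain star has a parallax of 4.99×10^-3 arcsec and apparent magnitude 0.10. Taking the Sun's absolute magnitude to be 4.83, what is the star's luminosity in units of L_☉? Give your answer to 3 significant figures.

d = 1/p = 1/4.99×10^-3″ = 200.4 pc
M = m − 5 log₁₀ d + 5 = 0.10 − 5·2.3019 + 5 = -6.409
M − M_☉ = -6.409 − 4.83 = -11.239
L/L_☉ = 10^(−0.4 × -11.239) = 31320

L/L_☉ ≈ 31300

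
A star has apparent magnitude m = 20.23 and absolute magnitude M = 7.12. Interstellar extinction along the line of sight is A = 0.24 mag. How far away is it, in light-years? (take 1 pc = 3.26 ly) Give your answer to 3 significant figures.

m − M = 5 log₁₀(d/10 pc) + A  ⇒  20.23 − (7.12) − 0.24 = 5 log₁₀(d/10)
12.870 = 5 log₁₀(d/10)
log₁₀ d = (m − M − A)/5 + 1 = 3.5740
d = 10^3.5740 = 3750 pc
= 12220 ly

d ≈ 12200 ly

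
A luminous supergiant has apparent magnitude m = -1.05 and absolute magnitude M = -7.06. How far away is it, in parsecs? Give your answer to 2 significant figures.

Distance modulus: m − M = -1.05 − (-7.06) = 6.010
m − M = 5 log₁₀ d − 5
log₁₀ d = (m − M)/5 + 1 = 2.2020
d = 10^2.2020 = 159.2 pc

d ≈ 160 pc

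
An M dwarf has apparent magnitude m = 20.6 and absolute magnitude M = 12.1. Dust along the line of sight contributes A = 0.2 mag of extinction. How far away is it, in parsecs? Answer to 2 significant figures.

m − M = 5 log₁₀(d/10 pc) + A  ⇒  20.6 − (12.1) − 0.2 = 5 log₁₀(d/10)
8.300 = 5 log₁₀(d/10)
log₁₀ d = (m − M − A)/5 + 1 = 2.6600
d = 10^2.6600 = 457.1 pc

d ≈ 460 pc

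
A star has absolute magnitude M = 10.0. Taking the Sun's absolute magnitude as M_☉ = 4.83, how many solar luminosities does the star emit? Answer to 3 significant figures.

M − M_☉ = 10.0 − 4.83 = 5.170
L/L_☉ = 10^(−0.4 (M − M_☉)) = 10^-2.068 = 8.551×10^-3

L/L_☉ ≈ 8.55×10^-3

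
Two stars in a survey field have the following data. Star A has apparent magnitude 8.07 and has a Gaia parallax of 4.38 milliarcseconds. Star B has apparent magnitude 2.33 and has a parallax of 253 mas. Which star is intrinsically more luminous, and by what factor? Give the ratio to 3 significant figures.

Star A: p = 4.38 mas = 4.38×10^-3″ → d = 1/p = 228.3 pc
Star A: M = m − 5 log₁₀ d + 5 = 8.07 − 5·2.3585 + 5 = 1.277
Star B: p = 253 mas = 0.253″ → d = 1/p = 3.953 pc
Star B: M = m − 5 log₁₀ d + 5 = 2.33 − 5·0.5969 + 5 = 4.346
ΔM = M_A − M_B = 1.277 − (4.346) = -3.068; smaller M is more luminous → Star A.
L ratio = 10^(0.4 |ΔM|) = 10^1.227 = 16.88

Star A is more luminous, by a factor of 16.9.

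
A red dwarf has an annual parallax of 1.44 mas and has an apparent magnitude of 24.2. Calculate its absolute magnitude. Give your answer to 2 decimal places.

M ≈ 14.99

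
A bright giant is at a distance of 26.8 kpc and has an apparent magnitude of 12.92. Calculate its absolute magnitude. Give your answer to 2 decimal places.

M ≈ -4.22

d = 26.8 kpc = 26800 pc
5 log₁₀(d/10 pc) = 5 log₁₀(26800) − 5 = 17.141
M = m − 5 log₁₀(d/10) = 12.92 − 17.141 = -4.221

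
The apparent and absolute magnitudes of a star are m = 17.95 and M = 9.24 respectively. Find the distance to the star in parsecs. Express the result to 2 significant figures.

μ = m − M = 8.710
m − M = 5 log₁₀ d − 5
log₁₀ d = (m − M)/5 + 1 = 2.7420
d = 10^2.7420 = 552.1 pc

d ≈ 550 pc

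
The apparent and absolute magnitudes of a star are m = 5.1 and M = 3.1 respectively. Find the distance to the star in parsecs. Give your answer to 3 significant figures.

d ≈ 25.1 pc

μ = m − M = 2.000
m − M = 5 log₁₀ d − 5
log₁₀ d = (m − M)/5 + 1 = 1.4000
d = 10^1.4000 = 25.12 pc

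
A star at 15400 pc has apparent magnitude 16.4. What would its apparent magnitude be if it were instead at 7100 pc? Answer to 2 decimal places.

Flux ∝ 1/d², so Δm = 5 log₁₀(d₂/d₁) = 5 log₁₀(7100/15400) = -1.681
m₂ = m₁ + Δm = 16.4 + (-1.681) = 14.719

m ≈ 14.72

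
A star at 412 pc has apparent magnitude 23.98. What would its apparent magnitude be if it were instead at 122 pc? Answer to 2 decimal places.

m ≈ 21.34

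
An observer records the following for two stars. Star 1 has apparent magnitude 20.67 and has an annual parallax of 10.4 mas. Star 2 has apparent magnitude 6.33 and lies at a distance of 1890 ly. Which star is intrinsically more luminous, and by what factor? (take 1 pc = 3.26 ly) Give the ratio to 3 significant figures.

Star 1: p = 10.4 mas = 0.0104″ → d = 1/p = 96.15 pc
Star 1: M = m − 5 log₁₀ d + 5 = 20.67 − 5·1.9830 + 5 = 15.755
Star 2: d = 1890 ly / 3.26 = 579.8 pc
Star 2: M = m − 5 log₁₀ d + 5 = 6.33 − 5·2.7632 + 5 = -2.486
ΔM = M_1 − M_2 = 15.755 − (-2.486) = 18.241; smaller M is more luminous → Star 2.
L ratio = 10^(0.4 |ΔM|) = 10^7.297 = 1.979×10^7

Star 2 is more luminous, by a factor of 1.98×10^7.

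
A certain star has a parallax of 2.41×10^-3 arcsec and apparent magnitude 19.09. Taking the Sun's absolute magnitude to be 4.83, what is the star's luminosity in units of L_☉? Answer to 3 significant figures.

d = 1/p = 1/2.41×10^-3″ = 414.9 pc
M = m − 5 log₁₀ d + 5 = 19.09 − 5·2.6180 + 5 = 11.000
M − M_☉ = 11.000 − 4.83 = 6.170
L/L_☉ = 10^(−0.4 × 6.170) = 3.404×10^-3

L/L_☉ ≈ 3.40×10^-3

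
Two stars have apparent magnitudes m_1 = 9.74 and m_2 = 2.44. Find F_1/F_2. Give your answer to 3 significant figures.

F_1/F_2 ≈ 1.20×10^-3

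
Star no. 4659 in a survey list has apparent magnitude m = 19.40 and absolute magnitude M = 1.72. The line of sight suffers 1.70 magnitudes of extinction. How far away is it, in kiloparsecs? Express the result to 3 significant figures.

d ≈ 15.7 kpc

m − M = 5 log₁₀(d/10 pc) + A  ⇒  19.40 − (1.72) − 1.70 = 5 log₁₀(d/10)
15.980 = 5 log₁₀(d/10)
log₁₀ d = (m − M − A)/5 + 1 = 4.1960
d = 10^4.1960 = 15700 pc
= 15.70 kpc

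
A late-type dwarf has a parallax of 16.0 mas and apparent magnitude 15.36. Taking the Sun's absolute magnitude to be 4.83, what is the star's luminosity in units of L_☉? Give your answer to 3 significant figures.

L/L_☉ ≈ 2.40×10^-3

d = 1/p = 1000/16.0 mas = 62.50 pc
M = m − 5 log₁₀ d + 5 = 15.36 − 5·1.7959 + 5 = 11.381
M − M_☉ = 11.381 − 4.83 = 6.551
L/L_☉ = 10^(−0.4 × 6.551) = 2.398×10^-3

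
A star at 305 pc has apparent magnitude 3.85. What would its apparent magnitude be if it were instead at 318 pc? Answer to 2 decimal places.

m ≈ 3.94

Flux ∝ 1/d², so Δm = 5 log₁₀(d₂/d₁) = 5 log₁₀(318/305) = 0.091
m₂ = m₁ + Δm = 3.85 + (0.091) = 3.941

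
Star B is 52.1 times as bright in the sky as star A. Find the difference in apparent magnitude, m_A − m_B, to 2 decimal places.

Pogson: Δm = −2.5 log₁₀(ratio) = −2.5 log₁₀(52.1) = −2.5 × 1.7168 = -4.292
Star B is brighter so has the smaller magnitude: m_A − m_B is positive.

m_A − m_B ≈ 4.29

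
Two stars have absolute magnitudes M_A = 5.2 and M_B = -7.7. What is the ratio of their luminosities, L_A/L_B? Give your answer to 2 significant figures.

ΔM = M_A − M_B = 12.9
L_A/L_B = 10^(−0.4 ΔM) = 10^-5.160 = 6.918×10^-6

L_A/L_B ≈ 6.9×10^-6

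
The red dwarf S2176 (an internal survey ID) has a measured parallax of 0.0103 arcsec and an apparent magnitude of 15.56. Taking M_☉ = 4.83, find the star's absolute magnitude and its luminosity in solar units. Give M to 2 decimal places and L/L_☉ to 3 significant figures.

M ≈ 10.62; L/L_☉ ≈ 4.81×10^-3

d = 1/p = 1/0.0103″ = 97.09 pc
M = m − 5 log₁₀ d + 5 = 15.56 − 5·1.9872 + 5 = 10.624
M − M_☉ = 10.624 − 4.83 = 5.794
L/L_☉ = 10^(−0.4 × 5.794) = 4.812×10^-3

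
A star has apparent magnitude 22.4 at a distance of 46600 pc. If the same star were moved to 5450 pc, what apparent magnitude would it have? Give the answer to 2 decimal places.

m ≈ 17.74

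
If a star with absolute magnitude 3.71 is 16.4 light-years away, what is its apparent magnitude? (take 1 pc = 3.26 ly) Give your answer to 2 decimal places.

m ≈ 2.22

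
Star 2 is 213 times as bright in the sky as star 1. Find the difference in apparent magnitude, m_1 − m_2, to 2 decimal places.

Pogson: Δm = −2.5 log₁₀(ratio) = −2.5 log₁₀(213) = −2.5 × 2.3284 = -5.821
Star 2 is brighter so has the smaller magnitude: m_1 − m_2 is positive.

m_1 − m_2 ≈ 5.82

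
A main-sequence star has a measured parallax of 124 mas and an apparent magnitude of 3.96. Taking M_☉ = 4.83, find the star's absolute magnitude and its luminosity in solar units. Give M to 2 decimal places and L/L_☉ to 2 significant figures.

M ≈ 4.43; L/L_☉ ≈ 1.4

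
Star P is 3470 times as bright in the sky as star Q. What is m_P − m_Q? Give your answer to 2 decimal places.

Pogson: Δm = −2.5 log₁₀(ratio) = −2.5 log₁₀(3470) = −2.5 × 3.5403 = -8.851
Star P is brighter, so it has the smaller magnitude: the difference is negative.

m_P − m_Q ≈ -8.85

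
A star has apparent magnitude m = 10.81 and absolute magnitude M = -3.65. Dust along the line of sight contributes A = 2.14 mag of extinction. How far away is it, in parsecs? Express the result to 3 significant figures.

d ≈ 2910 pc

m − M = 5 log₁₀(d/10 pc) + A  ⇒  10.81 − (-3.65) − 2.14 = 5 log₁₀(d/10)
12.320 = 5 log₁₀(d/10)
log₁₀ d = (m − M − A)/5 + 1 = 3.4640
d = 10^3.4640 = 2911 pc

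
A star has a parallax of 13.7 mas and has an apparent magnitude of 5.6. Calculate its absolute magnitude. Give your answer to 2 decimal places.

M ≈ 1.28

p = 13.7 mas = 0.0137″ → d = 1/p = 72.99 pc
5 log₁₀(d/10 pc) = 5 log₁₀(72.99) − 5 = 4.316
M = m − 5 log₁₀(d/10) = 5.6 − 4.316 = 1.284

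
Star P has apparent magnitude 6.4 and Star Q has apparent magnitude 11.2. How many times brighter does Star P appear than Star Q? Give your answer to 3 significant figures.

83.2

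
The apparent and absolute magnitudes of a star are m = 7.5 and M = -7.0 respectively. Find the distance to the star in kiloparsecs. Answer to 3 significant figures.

d ≈ 7.94 kpc

Distance modulus: m − M = 7.5 − (-7.0) = 14.500
m − M = 5 log₁₀ d − 5
log₁₀ d = (m − M)/5 + 1 = 3.9000
d = 10^3.9000 = 7943 pc
= 7.943 kpc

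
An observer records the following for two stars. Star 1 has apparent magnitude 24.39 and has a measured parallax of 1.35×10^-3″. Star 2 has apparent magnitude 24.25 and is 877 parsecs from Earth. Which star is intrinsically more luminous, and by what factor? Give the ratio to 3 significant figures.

Star 2 is more luminous, by a factor of 1.59.

Star 1: d = 1/p = 1/1.35×10^-3″ = 740.7 pc
Star 1: M = m − 5 log₁₀ d + 5 = 24.39 − 5·2.8697 + 5 = 15.042
Star 2: M = m − 5 log₁₀ d + 5 = 24.25 − 5·2.9430 + 5 = 14.535
ΔM = M_1 − M_2 = 15.042 − (14.535) = 0.507; smaller M is more luminous → Star 2.
L ratio = 10^(0.4 |ΔM|) = 10^0.203 = 1.595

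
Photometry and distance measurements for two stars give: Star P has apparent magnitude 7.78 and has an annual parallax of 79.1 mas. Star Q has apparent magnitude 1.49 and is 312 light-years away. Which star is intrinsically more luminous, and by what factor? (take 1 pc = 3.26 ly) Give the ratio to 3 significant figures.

Star Q is more luminous, by a factor of 18800.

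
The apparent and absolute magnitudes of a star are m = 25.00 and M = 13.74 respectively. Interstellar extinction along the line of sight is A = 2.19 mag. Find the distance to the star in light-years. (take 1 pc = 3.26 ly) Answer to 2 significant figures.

m − M = 5 log₁₀(d/10 pc) + A  ⇒  25.00 − (13.74) − 2.19 = 5 log₁₀(d/10)
9.070 = 5 log₁₀(d/10)
log₁₀ d = (m − M − A)/5 + 1 = 2.8140
d = 10^2.8140 = 651.6 pc
= 2124 ly

d ≈ 2100 ly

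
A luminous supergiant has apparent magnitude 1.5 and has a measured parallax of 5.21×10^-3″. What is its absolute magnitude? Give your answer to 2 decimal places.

d = 1/p = 1/5.21×10^-3″ = 191.9 pc
5 log₁₀(d/10 pc) = 5 log₁₀(191.9) − 5 = 6.416
M = m − 5 log₁₀(d/10) = 1.5 − 6.416 = -4.916

M ≈ -4.92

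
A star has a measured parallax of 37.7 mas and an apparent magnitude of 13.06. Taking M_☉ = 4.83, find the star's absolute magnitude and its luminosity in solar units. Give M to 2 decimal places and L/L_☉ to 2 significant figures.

d = 1/p = 1000/37.7 mas = 26.53 pc
M = m − 5 log₁₀ d + 5 = 13.06 − 5·1.4237 + 5 = 10.942
M − M_☉ = 10.942 − 4.83 = 6.112
L/L_☉ = 10^(−0.4 × 6.112) = 3.592×10^-3

M ≈ 10.94; L/L_☉ ≈ 3.6×10^-3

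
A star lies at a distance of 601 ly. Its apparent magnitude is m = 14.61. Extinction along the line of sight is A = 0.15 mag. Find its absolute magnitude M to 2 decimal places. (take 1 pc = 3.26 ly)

M ≈ 8.13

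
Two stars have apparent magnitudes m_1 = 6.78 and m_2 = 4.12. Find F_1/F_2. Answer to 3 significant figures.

Magnitude difference = 2.66
Flux ratio = 10^(−0.4 Δm) = 10^(−0.4 × 2.66) = 10^-1.064 = 0.08630

F_1/F_2 ≈ 0.0863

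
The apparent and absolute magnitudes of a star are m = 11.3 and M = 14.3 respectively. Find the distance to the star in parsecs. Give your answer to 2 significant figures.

d ≈ 2.5 pc

Distance modulus: m − M = 11.3 − (14.3) = -3.000
m − M = 5 log₁₀ d − 5
log₁₀ d = (m − M)/5 + 1 = 0.4000
d = 10^0.4000 = 2.512 pc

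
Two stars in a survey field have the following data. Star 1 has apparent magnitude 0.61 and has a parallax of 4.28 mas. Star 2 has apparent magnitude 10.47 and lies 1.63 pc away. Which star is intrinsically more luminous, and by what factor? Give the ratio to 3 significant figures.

Star 1 is more luminous, by a factor of 1.81×10^8.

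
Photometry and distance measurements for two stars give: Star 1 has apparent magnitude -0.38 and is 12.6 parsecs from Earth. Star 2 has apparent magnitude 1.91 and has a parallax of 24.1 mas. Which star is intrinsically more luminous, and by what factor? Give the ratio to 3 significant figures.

Star 1: M = m − 5 log₁₀ d + 5 = -0.38 − 5·1.1004 + 5 = -0.882
Star 2: p = 24.1 mas = 0.0241″ → d = 1/p = 41.49 pc
Star 2: M = m − 5 log₁₀ d + 5 = 1.91 − 5·1.6180 + 5 = -1.180
ΔM = M_1 − M_2 = -0.882 − (-1.180) = 0.298; smaller M is more luminous → Star 2.
L ratio = 10^(0.4 |ΔM|) = 10^0.119 = 1.316

Star 2 is more luminous, by a factor of 1.32.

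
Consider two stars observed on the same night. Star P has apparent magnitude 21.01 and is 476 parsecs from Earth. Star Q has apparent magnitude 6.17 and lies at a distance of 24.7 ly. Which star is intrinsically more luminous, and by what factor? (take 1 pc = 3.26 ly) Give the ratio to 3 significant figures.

Star Q is more luminous, by a factor of 219.

Star P: M = m − 5 log₁₀ d + 5 = 21.01 − 5·2.6776 + 5 = 12.622
Star Q: d = 24.7 ly / 3.26 = 7.577 pc
Star Q: M = m − 5 log₁₀ d + 5 = 6.17 − 5·0.8795 + 5 = 6.773
ΔM = M_P − M_Q = 12.622 − (6.773) = 5.849; smaller M is more luminous → Star Q.
L ratio = 10^(0.4 |ΔM|) = 10^2.340 = 218.6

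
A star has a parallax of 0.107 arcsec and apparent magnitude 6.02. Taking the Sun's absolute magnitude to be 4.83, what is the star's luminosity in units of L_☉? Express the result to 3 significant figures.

L/L_☉ ≈ 0.292

d = 1/p = 1/0.107″ = 9.346 pc
M = m − 5 log₁₀ d + 5 = 6.02 − 5·0.9706 + 5 = 6.167
M − M_☉ = 6.167 − 4.83 = 1.337
L/L_☉ = 10^(−0.4 × 1.337) = 0.2919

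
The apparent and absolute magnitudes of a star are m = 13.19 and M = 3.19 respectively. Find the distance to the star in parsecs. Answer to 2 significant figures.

d ≈ 1000 pc

Distance modulus: m − M = 13.19 − (3.19) = 10.000
m − M = 5 log₁₀ d − 5
log₁₀ d = (m − M)/5 + 1 = 3.0000
d = 10^3.0000 = 1000 pc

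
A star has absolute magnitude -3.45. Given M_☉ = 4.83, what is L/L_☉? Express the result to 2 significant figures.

M − M_☉ = -3.45 − 4.83 = -8.280
L/L_☉ = 10^(−0.4 (M − M_☉)) = 10^3.312 = 2051

L/L_☉ ≈ 2100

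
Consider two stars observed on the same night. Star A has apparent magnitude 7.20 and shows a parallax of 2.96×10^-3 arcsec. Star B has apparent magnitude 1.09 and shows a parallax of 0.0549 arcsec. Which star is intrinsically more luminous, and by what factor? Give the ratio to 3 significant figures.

Star A: d = 1/p = 1/2.96×10^-3″ = 337.8 pc
Star A: M = m − 5 log₁₀ d + 5 = 7.20 − 5·2.5287 + 5 = -0.444
Star B: d = 1/p = 1/0.0549″ = 18.21 pc
Star B: M = m − 5 log₁₀ d + 5 = 1.09 − 5·1.2604 + 5 = -0.212
ΔM = M_A − M_B = -0.444 − (-0.212) = -0.231; smaller M is more luminous → Star A.
L ratio = 10^(0.4 |ΔM|) = 10^0.093 = 1.238

Star A is more luminous, by a factor of 1.24.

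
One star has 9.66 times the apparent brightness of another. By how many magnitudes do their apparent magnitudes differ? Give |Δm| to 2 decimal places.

|Δm| ≈ 2.46

Pogson: Δm = −2.5 log₁₀(ratio) = −2.5 log₁₀(9.66) = −2.5 × 0.9850 = -2.462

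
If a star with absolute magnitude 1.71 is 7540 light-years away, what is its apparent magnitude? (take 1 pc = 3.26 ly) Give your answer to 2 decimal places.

m ≈ 13.53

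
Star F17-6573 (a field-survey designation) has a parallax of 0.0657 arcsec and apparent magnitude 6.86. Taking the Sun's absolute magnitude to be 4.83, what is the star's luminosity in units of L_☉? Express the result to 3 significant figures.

d = 1/p = 1/0.0657″ = 15.22 pc
M = m − 5 log₁₀ d + 5 = 6.86 − 5·1.1824 + 5 = 5.948
M − M_☉ = 5.948 − 4.83 = 1.118
L/L_☉ = 10^(−0.4 × 1.118) = 0.3572

L/L_☉ ≈ 0.357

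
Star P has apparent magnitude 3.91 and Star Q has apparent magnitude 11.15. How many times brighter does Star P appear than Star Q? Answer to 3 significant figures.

787

Magnitude difference = -7.24
Flux ratio = 10^(−0.4 Δm) = 10^(−0.4 × -7.24) = 10^2.896 = 787.0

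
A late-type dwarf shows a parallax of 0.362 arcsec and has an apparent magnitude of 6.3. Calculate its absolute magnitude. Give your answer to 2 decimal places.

d = 1/p = 1/0.362″ = 2.762 pc
5 log₁₀(d/10 pc) = 5 log₁₀(2.762) − 5 = -2.794
M = m − 5 log₁₀(d/10) = 6.3 + 2.794 = 9.094

M ≈ 9.09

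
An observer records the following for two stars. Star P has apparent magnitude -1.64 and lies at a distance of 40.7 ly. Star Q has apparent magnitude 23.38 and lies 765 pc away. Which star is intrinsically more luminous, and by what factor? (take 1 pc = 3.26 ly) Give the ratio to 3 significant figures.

Star P is more luminous, by a factor of 2.71×10^6.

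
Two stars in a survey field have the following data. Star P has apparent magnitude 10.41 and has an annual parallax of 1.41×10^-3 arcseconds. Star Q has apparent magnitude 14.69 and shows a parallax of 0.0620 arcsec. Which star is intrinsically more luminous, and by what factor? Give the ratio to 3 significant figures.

Star P is more luminous, by a factor of 99600.

Star P: d = 1/p = 1/1.41×10^-3″ = 709.2 pc
Star P: M = m − 5 log₁₀ d + 5 = 10.41 − 5·2.8508 + 5 = 1.156
Star Q: d = 1/p = 1/0.0620″ = 16.13 pc
Star Q: M = m − 5 log₁₀ d + 5 = 14.69 − 5·1.2076 + 5 = 13.652
ΔM = M_P − M_Q = 1.156 − (13.652) = -12.496; smaller M is more luminous → Star P.
L ratio = 10^(0.4 |ΔM|) = 10^4.998 = 99620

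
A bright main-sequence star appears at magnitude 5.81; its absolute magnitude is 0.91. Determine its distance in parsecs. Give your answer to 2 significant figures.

μ = m − M = 4.900
m − M = 5 log₁₀ d − 5
log₁₀ d = (m − M)/5 + 1 = 1.9800
d = 10^1.9800 = 95.50 pc

d ≈ 95 pc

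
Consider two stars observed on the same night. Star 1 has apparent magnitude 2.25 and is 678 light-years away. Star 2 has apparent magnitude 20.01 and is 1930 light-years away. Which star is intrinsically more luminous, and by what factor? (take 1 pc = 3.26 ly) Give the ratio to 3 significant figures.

Star 1 is more luminous, by a factor of 1.57×10^6.

Star 1: d = 678 ly / 3.26 = 208.0 pc
Star 1: M = m − 5 log₁₀ d + 5 = 2.25 − 5·2.3180 + 5 = -4.340
Star 2: d = 1930 ly / 3.26 = 592.0 pc
Star 2: M = m − 5 log₁₀ d + 5 = 20.01 − 5·2.7723 + 5 = 11.148
ΔM = M_1 − M_2 = -4.340 − (11.148) = -15.488; smaller M is more luminous → Star 1.
L ratio = 10^(0.4 |ΔM|) = 10^6.195 = 1.568×10^6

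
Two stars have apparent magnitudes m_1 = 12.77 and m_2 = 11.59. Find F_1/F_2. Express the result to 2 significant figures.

F_1/F_2 ≈ 0.34

Magnitude difference = 1.18
Flux ratio = 10^(−0.4 Δm) = 10^(−0.4 × 1.18) = 10^-0.472 = 0.3373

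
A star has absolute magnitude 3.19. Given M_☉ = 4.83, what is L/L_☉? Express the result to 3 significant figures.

M − M_☉ = 3.19 − 4.83 = -1.640
L/L_☉ = 10^(−0.4 (M − M_☉)) = 10^0.656 = 4.529

L/L_☉ ≈ 4.53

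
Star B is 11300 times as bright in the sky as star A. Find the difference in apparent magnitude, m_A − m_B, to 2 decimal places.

m_A − m_B ≈ 10.13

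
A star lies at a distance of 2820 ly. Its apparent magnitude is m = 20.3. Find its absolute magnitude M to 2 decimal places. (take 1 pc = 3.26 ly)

d = 2820 ly / 3.26 = 865.0 pc
5 log₁₀(d/10 pc) = 5 log₁₀(865.0) − 5 = 9.685
M = m − 5 log₁₀(d/10) = 20.3 − 9.685 = 10.615

M ≈ 10.61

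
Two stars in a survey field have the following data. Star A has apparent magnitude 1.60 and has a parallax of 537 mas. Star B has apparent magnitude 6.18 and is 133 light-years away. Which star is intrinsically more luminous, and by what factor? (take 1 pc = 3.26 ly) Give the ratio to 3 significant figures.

Star A: p = 537 mas = 0.537″ → d = 1/p = 1.862 pc
Star A: M = m − 5 log₁₀ d + 5 = 1.60 − 5·0.2700 + 5 = 5.250
Star B: d = 133 ly / 3.26 = 40.80 pc
Star B: M = m − 5 log₁₀ d + 5 = 6.18 − 5·1.6106 + 5 = 3.127
ΔM = M_A − M_B = 5.250 − (3.127) = 2.123; smaller M is more luminous → Star B.
L ratio = 10^(0.4 |ΔM|) = 10^0.849 = 7.067

Star B is more luminous, by a factor of 7.07.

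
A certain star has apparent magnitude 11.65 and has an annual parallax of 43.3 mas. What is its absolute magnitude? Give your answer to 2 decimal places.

M ≈ 9.83

p = 43.3 mas = 0.0433″ → d = 1/p = 23.09 pc
5 log₁₀(d/10 pc) = 5 log₁₀(23.09) − 5 = 1.818
M = m − 5 log₁₀(d/10) = 11.65 − 1.818 = 9.832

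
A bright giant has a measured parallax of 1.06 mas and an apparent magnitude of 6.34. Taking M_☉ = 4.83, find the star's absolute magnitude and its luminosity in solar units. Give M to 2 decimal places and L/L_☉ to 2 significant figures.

M ≈ -3.53; L/L_☉ ≈ 2200

d = 1/p = 1000/1.06 mas = 943.4 pc
M = m − 5 log₁₀ d + 5 = 6.34 − 5·2.9747 + 5 = -3.533
M − M_☉ = -3.533 − 4.83 = -8.363
L/L_☉ = 10^(−0.4 × -8.363) = 2215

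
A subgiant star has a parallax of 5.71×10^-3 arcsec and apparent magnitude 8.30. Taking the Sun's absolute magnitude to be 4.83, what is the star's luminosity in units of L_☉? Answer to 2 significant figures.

L/L_☉ ≈ 13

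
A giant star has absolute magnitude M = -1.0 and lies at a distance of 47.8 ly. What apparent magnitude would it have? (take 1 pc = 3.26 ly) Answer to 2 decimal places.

m ≈ -0.17

d = 47.8 ly / 3.26 = 14.66 pc
m = M + 5 log₁₀ d − 5 = -1.0 + 5·1.1662 − 5 = -0.169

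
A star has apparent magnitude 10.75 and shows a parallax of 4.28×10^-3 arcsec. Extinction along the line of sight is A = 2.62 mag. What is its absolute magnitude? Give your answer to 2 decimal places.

M ≈ 1.29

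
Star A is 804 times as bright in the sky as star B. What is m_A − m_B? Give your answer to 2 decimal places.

Pogson: Δm = −2.5 log₁₀(ratio) = −2.5 log₁₀(804) = −2.5 × 2.9053 = -7.263
Star A is brighter, so it has the smaller magnitude: the difference is negative.

m_A − m_B ≈ -7.26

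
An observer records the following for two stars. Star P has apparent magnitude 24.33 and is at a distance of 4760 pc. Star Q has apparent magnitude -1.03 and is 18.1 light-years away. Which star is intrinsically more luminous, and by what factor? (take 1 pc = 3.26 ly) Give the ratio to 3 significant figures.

Star P: M = m − 5 log₁₀ d + 5 = 24.33 − 5·3.6776 + 5 = 10.942
Star Q: d = 18.1 ly / 3.26 = 5.552 pc
Star Q: M = m − 5 log₁₀ d + 5 = -1.03 − 5·0.7445 + 5 = 0.248
ΔM = M_P − M_Q = 10.942 − (0.248) = 10.694; smaller M is more luminous → Star Q.
L ratio = 10^(0.4 |ΔM|) = 10^4.278 = 18950

Star Q is more luminous, by a factor of 19000.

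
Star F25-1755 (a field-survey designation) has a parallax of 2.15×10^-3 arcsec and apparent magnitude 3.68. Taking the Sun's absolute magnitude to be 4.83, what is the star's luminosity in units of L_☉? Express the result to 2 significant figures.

L/L_☉ ≈ 6200

d = 1/p = 1/2.15×10^-3″ = 465.1 pc
M = m − 5 log₁₀ d + 5 = 3.68 − 5·2.6676 + 5 = -4.658
M − M_☉ = -4.658 − 4.83 = -9.488
L/L_☉ = 10^(−0.4 × -9.488) = 6239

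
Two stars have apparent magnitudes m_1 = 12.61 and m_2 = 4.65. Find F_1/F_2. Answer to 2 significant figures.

Δm = 12.61 − (4.65) = 7.96
Flux ratio = 10^(−0.4 Δm) = 10^(−0.4 × 7.96) = 10^-3.184 = 6.546×10^-4

F_1/F_2 ≈ 6.5×10^-4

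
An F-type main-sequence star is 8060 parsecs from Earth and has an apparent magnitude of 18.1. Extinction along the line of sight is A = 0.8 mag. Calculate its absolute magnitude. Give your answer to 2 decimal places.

M ≈ 2.77

5 log₁₀(d/10 pc) = 5 log₁₀(8060) − 5 = 14.532
M = m − 5 log₁₀(d/10) − A = 18.1 − 14.532 − 0.8 = 2.768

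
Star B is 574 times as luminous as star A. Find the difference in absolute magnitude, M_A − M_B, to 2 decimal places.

M_A − M_B ≈ 6.90

Pogson: ΔM = −2.5 log₁₀(ratio) = −2.5 log₁₀(574) = −2.5 × 2.7589 = -6.897
Star B is brighter so has the smaller magnitude: M_A − M_B is positive.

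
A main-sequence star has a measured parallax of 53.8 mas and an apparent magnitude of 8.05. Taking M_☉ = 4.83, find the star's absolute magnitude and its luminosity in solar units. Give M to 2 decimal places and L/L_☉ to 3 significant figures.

d = 1/p = 1000/53.8 mas = 18.59 pc
M = m − 5 log₁₀ d + 5 = 8.05 − 5·1.2692 + 5 = 6.704
M − M_☉ = 6.704 − 4.83 = 1.874
L/L_☉ = 10^(−0.4 × 1.874) = 0.1780

M ≈ 6.70; L/L_☉ ≈ 0.178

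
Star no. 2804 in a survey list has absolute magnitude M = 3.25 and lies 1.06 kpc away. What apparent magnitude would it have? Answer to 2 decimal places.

m ≈ 13.38

d = 1.06 kpc = 1060 pc
m = M + 5 log₁₀ d − 5 = 3.25 + 5·3.0253 − 5 = 13.377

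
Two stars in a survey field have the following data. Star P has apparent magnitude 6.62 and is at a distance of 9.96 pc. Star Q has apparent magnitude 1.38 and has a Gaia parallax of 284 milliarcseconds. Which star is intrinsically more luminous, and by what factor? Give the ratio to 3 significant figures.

Star Q is more luminous, by a factor of 15.6.

Star P: M = m − 5 log₁₀ d + 5 = 6.62 − 5·0.9983 + 5 = 6.629
Star Q: p = 284 mas = 0.284″ → d = 1/p = 3.521 pc
Star Q: M = m − 5 log₁₀ d + 5 = 1.38 − 5·0.5467 + 5 = 3.647
ΔM = M_P − M_Q = 6.629 − (3.647) = 2.982; smaller M is more luminous → Star Q.
L ratio = 10^(0.4 |ΔM|) = 10^1.193 = 15.59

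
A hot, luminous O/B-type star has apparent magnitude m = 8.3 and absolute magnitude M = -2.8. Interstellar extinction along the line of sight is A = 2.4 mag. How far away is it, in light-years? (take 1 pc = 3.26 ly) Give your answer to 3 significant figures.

d ≈ 1790 ly

m − M = 5 log₁₀(d/10 pc) + A  ⇒  8.3 − (-2.8) − 2.4 = 5 log₁₀(d/10)
8.700 = 5 log₁₀(d/10)
log₁₀ d = (m − M − A)/5 + 1 = 2.7400
d = 10^2.7400 = 549.5 pc
= 1792 ly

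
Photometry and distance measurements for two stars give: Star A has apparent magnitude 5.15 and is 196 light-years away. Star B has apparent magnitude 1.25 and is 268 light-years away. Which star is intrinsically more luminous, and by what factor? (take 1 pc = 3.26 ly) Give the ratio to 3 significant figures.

Star A: d = 196 ly / 3.26 = 60.12 pc
Star A: M = m − 5 log₁₀ d + 5 = 5.15 − 5·1.7790 + 5 = 1.255
Star B: d = 268 ly / 3.26 = 82.21 pc
Star B: M = m − 5 log₁₀ d + 5 = 1.25 − 5·1.9149 + 5 = -3.325
ΔM = M_A − M_B = 1.255 − (-3.325) = 4.579; smaller M is more luminous → Star B.
L ratio = 10^(0.4 |ΔM|) = 10^1.832 = 67.88

Star B is more luminous, by a factor of 67.9.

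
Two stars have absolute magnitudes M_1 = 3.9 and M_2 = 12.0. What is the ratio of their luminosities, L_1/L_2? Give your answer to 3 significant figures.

L_1/L_2 ≈ 1740

ΔM = M_1 − M_2 = -8.1
L_1/L_2 = 10^(−0.4 ΔM) = 10^3.240 = 1738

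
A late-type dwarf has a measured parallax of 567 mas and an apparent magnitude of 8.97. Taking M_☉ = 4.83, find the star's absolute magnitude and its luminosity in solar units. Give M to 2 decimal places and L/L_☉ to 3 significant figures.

M ≈ 12.74; L/L_☉ ≈ 6.87×10^-4

d = 1/p = 1000/567 mas = 1.764 pc
M = m − 5 log₁₀ d + 5 = 8.97 − 5·0.2464 + 5 = 12.738
M − M_☉ = 12.738 − 4.83 = 7.908
L/L_☉ = 10^(−0.4 × 7.908) = 6.868×10^-4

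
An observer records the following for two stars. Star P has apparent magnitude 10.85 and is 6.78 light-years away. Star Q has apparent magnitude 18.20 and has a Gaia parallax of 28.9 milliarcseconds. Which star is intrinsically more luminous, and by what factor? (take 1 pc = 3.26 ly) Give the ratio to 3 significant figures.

Star P is more luminous, by a factor of 3.15.

Star P: d = 6.78 ly / 3.26 = 2.080 pc
Star P: M = m − 5 log₁₀ d + 5 = 10.85 − 5·0.3180 + 5 = 14.260
Star Q: p = 28.9 mas = 0.0289″ → d = 1/p = 34.60 pc
Star Q: M = m − 5 log₁₀ d + 5 = 18.20 − 5·1.5391 + 5 = 15.504
ΔM = M_P − M_Q = 14.260 − (15.504) = -1.245; smaller M is more luminous → Star P.
L ratio = 10^(0.4 |ΔM|) = 10^0.498 = 3.146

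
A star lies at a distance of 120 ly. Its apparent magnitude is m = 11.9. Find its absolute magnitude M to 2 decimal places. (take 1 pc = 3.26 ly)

M ≈ 9.07

d = 120 ly / 3.26 = 36.81 pc
5 log₁₀(d/10 pc) = 5 log₁₀(36.81) − 5 = 2.830
M = m − 5 log₁₀(d/10) = 11.9 − 2.830 = 9.070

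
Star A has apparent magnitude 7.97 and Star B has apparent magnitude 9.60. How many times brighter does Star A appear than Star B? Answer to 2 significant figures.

Magnitude difference = -1.63
Flux ratio = 10^(−0.4 Δm) = 10^(−0.4 × -1.63) = 10^0.652 = 4.487

4.5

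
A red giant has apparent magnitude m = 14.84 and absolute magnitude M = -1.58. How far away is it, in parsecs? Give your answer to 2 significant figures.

d ≈ 19000 pc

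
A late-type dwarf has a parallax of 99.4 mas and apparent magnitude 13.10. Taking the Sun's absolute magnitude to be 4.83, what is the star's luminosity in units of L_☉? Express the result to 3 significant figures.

L/L_☉ ≈ 4.98×10^-4

d = 1/p = 1000/99.4 mas = 10.06 pc
M = m − 5 log₁₀ d + 5 = 13.10 − 5·1.0026 + 5 = 13.087
M − M_☉ = 13.087 − 4.83 = 8.257
L/L_☉ = 10^(−0.4 × 8.257) = 4.980×10^-4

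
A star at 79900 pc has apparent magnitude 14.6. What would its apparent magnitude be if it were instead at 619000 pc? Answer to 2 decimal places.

Flux ∝ 1/d², so Δm = 5 log₁₀(d₂/d₁) = 5 log₁₀(619000/79900) = 4.446
m₂ = m₁ + Δm = 14.6 + (4.446) = 19.046

m ≈ 19.05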